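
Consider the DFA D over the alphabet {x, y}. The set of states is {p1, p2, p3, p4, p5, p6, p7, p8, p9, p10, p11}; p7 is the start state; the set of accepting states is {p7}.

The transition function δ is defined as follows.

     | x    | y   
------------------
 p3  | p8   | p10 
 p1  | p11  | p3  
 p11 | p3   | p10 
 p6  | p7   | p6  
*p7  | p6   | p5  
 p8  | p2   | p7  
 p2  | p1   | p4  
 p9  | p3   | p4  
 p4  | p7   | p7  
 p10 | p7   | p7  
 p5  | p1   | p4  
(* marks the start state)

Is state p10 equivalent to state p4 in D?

Yes

First remove the unreachable states {p9}; 10 states remain.
Initial partition by acceptance: {p7} | {p1,p2,p3,p4,p5,p6,p8,p10,p11}.
Refine {p1,p2,p3,p4,p5,p6,p8,p10,p11} on symbol x: members go to different blocks, giving {p1,p2,p3,p5,p8,p11} and {p4,p6,p10}.
On input y, block {p1,p2,p3,p5,p8,p11} splits into {p2,p3,p5,p11} and {p1} and {p8}.
On input x, block {p2,p3,p5,p11} splits into {p2,p5} and {p3} and {p11}.
Split {p4,p6,p10} by δ(·,y) → {p4,p10} and {p6}.
No further refinement is possible. Final partition (8 blocks): {p7} | {p2,p5} | {p4,p10} | {p1} | {p8} | {p3} | {p11} | {p6}.
p10 and p4 lie in the same block of the stable partition, so they are equivalent — no string distinguishes them.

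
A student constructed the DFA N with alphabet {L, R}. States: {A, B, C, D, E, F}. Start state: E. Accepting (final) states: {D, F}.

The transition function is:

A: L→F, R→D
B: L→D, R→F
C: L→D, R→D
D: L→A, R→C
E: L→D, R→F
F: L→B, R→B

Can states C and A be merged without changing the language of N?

Yes

All states are reachable from the start state.
P0 = {D,F} | {A,B,C,E}.
The partition is now stable with 2 blocks: {D,F} | {A,B,C,E}.
C and A lie in the same block of the stable partition, so they are equivalent — no string distinguishes them.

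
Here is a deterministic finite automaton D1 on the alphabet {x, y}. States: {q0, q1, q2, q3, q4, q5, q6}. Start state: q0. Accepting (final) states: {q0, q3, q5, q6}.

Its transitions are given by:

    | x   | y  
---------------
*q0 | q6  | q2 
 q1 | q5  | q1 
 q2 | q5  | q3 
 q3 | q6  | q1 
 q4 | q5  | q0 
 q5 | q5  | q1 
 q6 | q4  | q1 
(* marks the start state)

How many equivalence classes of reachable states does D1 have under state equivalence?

All states are reachable from the start state.
Initial partition by acceptance: {q0,q3,q5,q6} | {q1,q2,q4}.
Split {q0,q3,q5,q6} by δ(·,x) → {q0,q3,q5} and {q6}.
On input x, block {q0,q3,q5} splits into {q0,q3} and {q5}.
Refine {q1,q2,q4} on symbol y: members go to different blocks, giving {q2,q4} and {q1}.
Split {q0,q3} by δ(·,y) → {q0} and {q3}.
Refine {q2,q4} on symbol y: members go to different blocks, giving {q2} and {q4}.
The partition is now stable with 7 blocks: {q0} | {q2} | {q6} | {q5} | {q1} | {q3} | {q4}.

7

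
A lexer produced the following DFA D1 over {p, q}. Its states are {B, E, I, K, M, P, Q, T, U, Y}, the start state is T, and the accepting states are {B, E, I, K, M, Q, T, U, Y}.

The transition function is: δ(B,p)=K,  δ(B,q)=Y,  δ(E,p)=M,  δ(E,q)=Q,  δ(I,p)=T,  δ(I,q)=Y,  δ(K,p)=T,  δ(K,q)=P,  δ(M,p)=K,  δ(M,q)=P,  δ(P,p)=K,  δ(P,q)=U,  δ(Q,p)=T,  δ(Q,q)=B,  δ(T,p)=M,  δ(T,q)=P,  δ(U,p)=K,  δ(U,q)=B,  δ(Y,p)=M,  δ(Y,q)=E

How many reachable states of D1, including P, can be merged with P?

First remove the unreachable states {I}; 9 states remain.
P0 = {B,E,K,M,Q,T,U,Y} | {P}.
On input q, block {B,E,K,M,Q,T,U,Y} splits into {B,E,Q,U,Y} and {K,M,T}.
Stable partition: {B,E,Q,U,Y} | {P} | {K,M,T} — 3 equivalence classes.
State P belongs to the block {P}, which has 1 states.

1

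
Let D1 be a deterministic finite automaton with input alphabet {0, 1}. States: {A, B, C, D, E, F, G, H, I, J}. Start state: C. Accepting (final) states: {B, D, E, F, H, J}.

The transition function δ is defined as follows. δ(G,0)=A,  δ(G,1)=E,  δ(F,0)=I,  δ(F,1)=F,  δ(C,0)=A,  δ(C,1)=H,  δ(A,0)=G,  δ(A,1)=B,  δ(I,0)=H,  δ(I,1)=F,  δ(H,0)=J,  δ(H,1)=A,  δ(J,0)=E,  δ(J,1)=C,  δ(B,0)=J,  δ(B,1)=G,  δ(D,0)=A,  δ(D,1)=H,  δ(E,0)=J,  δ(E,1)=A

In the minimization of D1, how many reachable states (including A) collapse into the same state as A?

First remove the unreachable states {D,F,I}; 7 states remain.
Initial partition by acceptance: {B,E,H,J} | {A,C,G}.
Stable partition: {B,E,H,J} | {A,C,G} — 2 equivalence classes.
The equivalence class containing A is {A,C,G}, of size 3.

3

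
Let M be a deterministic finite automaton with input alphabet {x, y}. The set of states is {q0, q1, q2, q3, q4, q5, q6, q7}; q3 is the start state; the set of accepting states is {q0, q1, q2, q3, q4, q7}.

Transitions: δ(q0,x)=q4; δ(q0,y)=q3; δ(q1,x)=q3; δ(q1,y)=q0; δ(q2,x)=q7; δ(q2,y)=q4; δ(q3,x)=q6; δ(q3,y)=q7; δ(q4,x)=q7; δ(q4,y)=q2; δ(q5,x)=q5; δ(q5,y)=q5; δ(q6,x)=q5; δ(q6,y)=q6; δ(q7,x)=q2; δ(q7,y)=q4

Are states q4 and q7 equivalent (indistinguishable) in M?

First remove the unreachable states {q0,q1}; 6 states remain.
Initial partition by acceptance: {q2,q3,q4,q7} | {q5,q6}.
Refine {q2,q3,q4,q7} on symbol x: members go to different blocks, giving {q2,q4,q7} and {q3}.
Stable partition: {q2,q4,q7} | {q5,q6} | {q3} — 3 equivalence classes.
q4 and q7 lie in the same block of the stable partition, so they are equivalent — no string distinguishes them.

Yes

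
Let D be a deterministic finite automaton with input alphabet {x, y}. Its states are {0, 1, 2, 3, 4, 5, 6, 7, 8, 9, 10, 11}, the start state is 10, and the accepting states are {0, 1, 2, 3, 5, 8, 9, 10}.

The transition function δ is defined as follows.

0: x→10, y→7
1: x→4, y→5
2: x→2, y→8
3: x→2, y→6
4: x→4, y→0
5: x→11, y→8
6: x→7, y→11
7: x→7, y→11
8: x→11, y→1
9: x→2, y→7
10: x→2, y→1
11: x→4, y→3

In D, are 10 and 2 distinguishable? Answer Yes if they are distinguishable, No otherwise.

No

Reachable states from the start: {0,1,2,3,4,5,6,7,8,10,11}. Unreachable: {9} — drop them.
P0 = {0,1,2,3,5,8,10} | {4,6,7,11}.
Refine {0,1,2,3,5,8,10} on symbol x: members go to different blocks, giving {0,2,3,10} and {1,5,8}.
Refine {0,2,3,10} on symbol y: members go to different blocks, giving {0,3} and {2,10}.
Split {4,6,7,11} by δ(·,y) → {4,11} and {6,7}.
The partition is now stable with 5 blocks: {0,3} | {4,11} | {1,5,8} | {2,10} | {6,7}.
10 and 2 lie in the same block of the stable partition, so they are equivalent — no string distinguishes them.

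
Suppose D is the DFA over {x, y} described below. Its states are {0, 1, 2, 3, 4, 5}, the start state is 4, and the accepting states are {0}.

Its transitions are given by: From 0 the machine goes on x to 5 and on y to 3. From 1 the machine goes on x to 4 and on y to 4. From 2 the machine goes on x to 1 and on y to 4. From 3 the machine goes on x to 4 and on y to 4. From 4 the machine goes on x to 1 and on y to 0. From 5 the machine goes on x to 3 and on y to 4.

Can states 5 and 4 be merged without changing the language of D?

No

First remove the unreachable states {2}; 5 states remain.
P0 = {0} | {1,3,4,5}.
Split {1,3,4,5} by δ(·,y) → {1,3,5} and {4}.
On input x, block {1,3,5} splits into {1,3} and {5}.
The partition is now stable with 4 blocks: {0} | {1,3} | {4} | {5}.
5 and 4 end up in different blocks, so they are distinguishable. For instance, the string 'y' is accepted from only 4.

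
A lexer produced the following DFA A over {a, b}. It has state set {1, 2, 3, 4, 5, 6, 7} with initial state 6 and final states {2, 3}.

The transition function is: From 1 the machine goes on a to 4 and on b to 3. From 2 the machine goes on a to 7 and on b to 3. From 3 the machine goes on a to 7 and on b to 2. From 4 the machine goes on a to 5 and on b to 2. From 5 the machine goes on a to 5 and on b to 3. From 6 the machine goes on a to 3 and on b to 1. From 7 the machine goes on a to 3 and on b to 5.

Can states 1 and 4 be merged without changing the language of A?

Every state is reachable, so we keep all 7.
P0 = {2,3} | {1,4,5,6,7}.
Split {1,4,5,6,7} by δ(·,a) → {1,4,5} and {6,7}.
The partition is now stable with 3 blocks: {2,3} | {1,4,5} | {6,7}.
1 and 4 lie in the same block of the stable partition, so they are equivalent — no string distinguishes them.

Yes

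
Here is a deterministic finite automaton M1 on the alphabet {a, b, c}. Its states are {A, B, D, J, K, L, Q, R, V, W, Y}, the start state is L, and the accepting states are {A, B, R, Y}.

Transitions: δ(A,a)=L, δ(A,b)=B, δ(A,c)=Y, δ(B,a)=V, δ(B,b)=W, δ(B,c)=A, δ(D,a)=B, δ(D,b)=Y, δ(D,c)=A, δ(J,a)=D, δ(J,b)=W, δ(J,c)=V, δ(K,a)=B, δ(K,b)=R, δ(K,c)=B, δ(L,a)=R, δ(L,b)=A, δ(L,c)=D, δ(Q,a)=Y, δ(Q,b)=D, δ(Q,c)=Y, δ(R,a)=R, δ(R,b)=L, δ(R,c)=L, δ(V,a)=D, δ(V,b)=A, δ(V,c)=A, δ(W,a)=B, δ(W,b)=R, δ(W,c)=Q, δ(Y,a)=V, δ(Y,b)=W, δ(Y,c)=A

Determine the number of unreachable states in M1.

2

Starting at L and following transitions, the reachable set is {A, B, D, L, Q, R, V, W, Y}. That leaves J, K unreachable — 2 in total.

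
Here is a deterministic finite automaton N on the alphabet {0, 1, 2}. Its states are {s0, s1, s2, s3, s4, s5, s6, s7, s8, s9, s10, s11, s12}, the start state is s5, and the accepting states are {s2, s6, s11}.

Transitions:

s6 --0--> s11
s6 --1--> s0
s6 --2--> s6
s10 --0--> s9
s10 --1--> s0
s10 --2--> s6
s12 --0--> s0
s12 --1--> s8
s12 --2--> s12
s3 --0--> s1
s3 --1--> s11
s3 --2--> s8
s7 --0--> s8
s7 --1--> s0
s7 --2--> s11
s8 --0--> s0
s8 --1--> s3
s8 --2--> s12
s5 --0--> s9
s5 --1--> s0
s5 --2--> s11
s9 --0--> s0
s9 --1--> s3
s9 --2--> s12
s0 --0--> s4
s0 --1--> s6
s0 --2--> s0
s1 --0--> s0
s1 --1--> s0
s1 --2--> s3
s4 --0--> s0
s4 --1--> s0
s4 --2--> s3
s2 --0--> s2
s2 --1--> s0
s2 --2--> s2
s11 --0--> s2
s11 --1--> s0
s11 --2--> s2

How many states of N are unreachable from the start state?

No path from s5 leads to s7, s10; the other 11 states are all reachable.

2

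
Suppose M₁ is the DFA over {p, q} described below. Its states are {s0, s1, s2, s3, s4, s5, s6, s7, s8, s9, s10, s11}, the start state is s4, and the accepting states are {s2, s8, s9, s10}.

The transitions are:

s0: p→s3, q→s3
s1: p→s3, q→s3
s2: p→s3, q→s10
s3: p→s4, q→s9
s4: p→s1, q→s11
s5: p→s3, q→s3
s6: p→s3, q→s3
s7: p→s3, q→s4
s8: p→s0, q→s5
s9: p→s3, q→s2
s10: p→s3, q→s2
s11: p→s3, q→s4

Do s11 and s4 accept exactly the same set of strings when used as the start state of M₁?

No

Reachable states from the start: {s1,s2,s3,s4,s9,s10,s11}. Unreachable: {s0,s5,s6,s7,s8} — drop them.
Initial partition by acceptance: {s2,s9,s10} | {s1,s3,s4,s11}.
On input q, block {s1,s3,s4,s11} splits into {s1,s4,s11} and {s3}.
Split {s1,s4,s11} by δ(·,p) → {s1,s11} and {s4}.
Split {s1,s11} by δ(·,q) → {s1} and {s11}.
Stable partition: {s2,s9,s10} | {s1} | {s3} | {s4} | {s11} — 5 equivalence classes.
s11 and s4 end up in different blocks, so they are distinguishable. For instance, the string 'pq' is accepted from only s11.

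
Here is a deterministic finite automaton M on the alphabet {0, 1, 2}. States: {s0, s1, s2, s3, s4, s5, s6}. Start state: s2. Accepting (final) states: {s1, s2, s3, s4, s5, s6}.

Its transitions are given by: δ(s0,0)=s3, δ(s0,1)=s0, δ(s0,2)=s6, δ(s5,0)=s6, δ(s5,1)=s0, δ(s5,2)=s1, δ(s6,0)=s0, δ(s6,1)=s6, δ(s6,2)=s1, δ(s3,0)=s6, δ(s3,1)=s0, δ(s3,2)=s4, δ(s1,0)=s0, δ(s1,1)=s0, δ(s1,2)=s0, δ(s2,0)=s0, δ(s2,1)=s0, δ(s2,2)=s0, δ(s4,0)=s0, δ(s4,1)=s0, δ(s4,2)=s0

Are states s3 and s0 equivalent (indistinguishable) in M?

States {s5} cannot be reached from the start state, so discard them.
P0 = {s1,s2,s3,s4,s6} | {s0}.
On input 0, block {s1,s2,s3,s4,s6} splits into {s1,s2,s4,s6} and {s3}.
Refine {s1,s2,s4,s6} on symbol 1: members go to different blocks, giving {s1,s2,s4} and {s6}.
The partition is now stable with 4 blocks: {s1,s2,s4} | {s0} | {s3} | {s6}.
s3 and s0 end up in different blocks, so they are distinguishable. For instance, the string 'ε' is accepted from only s3.

No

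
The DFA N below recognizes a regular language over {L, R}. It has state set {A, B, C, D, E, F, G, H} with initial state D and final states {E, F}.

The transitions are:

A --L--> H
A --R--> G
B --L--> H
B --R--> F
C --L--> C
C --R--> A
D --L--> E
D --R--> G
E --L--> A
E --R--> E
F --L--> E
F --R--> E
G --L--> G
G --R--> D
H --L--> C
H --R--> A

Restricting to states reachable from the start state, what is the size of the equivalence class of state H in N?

2

Reachable states from the start: {A,C,D,E,G,H}. Unreachable: {B,F} — drop them.
P0 = {E} | {A,C,D,G,H}.
Split {A,C,D,G,H} by δ(·,L) → {A,C,G,H} and {D}.
On input R, block {A,C,G,H} splits into {A,C,H} and {G}.
Refine {A,C,H} on symbol R: members go to different blocks, giving {C,H} and {A}.
Stable partition: {E} | {C,H} | {D} | {G} | {A} — 5 equivalence classes.
The equivalence class containing H is {C,H}, of size 2.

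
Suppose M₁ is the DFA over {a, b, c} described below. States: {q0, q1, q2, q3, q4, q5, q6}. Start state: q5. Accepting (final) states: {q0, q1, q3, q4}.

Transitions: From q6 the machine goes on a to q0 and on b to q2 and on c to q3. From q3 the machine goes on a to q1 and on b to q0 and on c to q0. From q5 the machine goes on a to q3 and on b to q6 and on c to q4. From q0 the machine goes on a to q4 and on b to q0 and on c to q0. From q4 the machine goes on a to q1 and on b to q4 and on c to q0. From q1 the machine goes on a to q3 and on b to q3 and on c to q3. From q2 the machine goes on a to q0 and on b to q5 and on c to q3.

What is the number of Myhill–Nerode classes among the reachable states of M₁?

2

Start with accepting vs non-accepting: {q0,q1,q3,q4} | {q2,q5,q6}.
No further refinement is possible. Final partition (2 blocks): {q0,q1,q3,q4} | {q2,q5,q6}.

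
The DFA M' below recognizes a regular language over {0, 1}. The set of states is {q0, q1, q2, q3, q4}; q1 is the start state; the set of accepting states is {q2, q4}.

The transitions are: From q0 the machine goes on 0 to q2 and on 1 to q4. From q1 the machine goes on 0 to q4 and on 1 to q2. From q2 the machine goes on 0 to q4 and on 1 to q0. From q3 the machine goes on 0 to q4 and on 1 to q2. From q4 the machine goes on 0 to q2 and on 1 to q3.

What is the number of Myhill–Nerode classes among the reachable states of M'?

Every state is reachable, so we keep all 5.
Start with accepting vs non-accepting: {q2,q4} | {q0,q1,q3}.
The partition is now stable with 2 blocks: {q2,q4} | {q0,q1,q3}.

2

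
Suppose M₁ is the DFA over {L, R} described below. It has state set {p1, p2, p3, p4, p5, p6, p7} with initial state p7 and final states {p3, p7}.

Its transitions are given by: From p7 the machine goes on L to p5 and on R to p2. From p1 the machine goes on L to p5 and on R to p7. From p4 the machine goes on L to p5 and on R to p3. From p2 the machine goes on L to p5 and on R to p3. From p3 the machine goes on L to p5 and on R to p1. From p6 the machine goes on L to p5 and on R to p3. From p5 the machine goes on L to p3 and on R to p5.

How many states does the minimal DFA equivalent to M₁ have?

First remove the unreachable states {p4,p6}; 5 states remain.
Initial partition by acceptance: {p3,p7} | {p1,p2,p5}.
On input L, block {p1,p2,p5} splits into {p1,p2} and {p5}.
The partition is now stable with 3 blocks: {p3,p7} | {p1,p2} | {p5}.

3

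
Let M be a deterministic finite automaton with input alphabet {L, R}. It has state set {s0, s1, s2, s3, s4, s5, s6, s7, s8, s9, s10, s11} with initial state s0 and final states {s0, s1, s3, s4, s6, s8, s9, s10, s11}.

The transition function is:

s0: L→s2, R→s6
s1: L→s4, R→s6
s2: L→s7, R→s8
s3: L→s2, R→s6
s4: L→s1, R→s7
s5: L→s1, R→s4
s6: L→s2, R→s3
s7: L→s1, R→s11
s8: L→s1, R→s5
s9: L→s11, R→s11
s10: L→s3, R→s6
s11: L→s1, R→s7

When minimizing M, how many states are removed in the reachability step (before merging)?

BFS from s0 reaches {s0, s1, s2, s3, s4, s5, s6, s7, s8, s11}; the 2 state(s) s9, s10 are never visited.

2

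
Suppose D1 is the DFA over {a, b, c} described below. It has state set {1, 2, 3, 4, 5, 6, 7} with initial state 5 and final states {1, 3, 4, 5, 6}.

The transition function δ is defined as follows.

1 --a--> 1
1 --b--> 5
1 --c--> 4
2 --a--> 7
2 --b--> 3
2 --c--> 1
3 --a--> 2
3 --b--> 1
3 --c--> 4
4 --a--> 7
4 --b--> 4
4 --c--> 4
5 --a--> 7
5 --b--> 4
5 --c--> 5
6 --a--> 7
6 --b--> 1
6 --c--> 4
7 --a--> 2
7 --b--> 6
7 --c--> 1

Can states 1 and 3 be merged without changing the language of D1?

All states are reachable from the start state.
Initial partition by acceptance: {1,3,4,5,6} | {2,7}.
Split {1,3,4,5,6} by δ(·,a) → {3,4,5,6} and {1}.
Refine {3,4,5,6} on symbol b: members go to different blocks, giving {3,6} and {4,5}.
No further refinement is possible. Final partition (4 blocks): {3,6} | {2,7} | {1} | {4,5}.
1 and 3 end up in different blocks, so they are distinguishable. For instance, the string 'a' is accepted from only 1.

No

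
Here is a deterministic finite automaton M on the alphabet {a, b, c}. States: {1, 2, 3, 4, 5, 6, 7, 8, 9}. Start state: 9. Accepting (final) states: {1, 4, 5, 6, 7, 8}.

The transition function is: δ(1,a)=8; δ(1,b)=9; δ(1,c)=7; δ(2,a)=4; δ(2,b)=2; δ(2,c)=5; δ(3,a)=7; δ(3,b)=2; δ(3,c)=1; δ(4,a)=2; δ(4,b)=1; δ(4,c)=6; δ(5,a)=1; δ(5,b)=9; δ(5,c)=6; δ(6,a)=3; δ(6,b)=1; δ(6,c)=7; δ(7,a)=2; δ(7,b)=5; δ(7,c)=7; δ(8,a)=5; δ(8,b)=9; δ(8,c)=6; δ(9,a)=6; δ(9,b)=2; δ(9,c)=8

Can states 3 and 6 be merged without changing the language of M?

Start with accepting vs non-accepting: {1,4,5,6,7,8} | {2,3,9}.
On input a, block {1,4,5,6,7,8} splits into {1,5,8} and {4,6,7}.
No further refinement is possible. Final partition (3 blocks): {1,5,8} | {2,3,9} | {4,6,7}.
3 and 6 end up in different blocks, so they are distinguishable. For instance, the string 'ε' is accepted from only 6.

No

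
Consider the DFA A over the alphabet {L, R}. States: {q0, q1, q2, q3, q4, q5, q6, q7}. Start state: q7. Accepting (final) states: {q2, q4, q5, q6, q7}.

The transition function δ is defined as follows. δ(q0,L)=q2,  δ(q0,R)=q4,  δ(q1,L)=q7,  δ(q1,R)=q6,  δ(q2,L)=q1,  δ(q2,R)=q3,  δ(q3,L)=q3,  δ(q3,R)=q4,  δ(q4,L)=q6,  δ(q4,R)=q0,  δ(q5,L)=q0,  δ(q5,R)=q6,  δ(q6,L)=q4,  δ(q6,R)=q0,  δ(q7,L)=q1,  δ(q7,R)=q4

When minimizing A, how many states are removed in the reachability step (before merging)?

Starting at q7 and following transitions, the reachable set is {q0, q1, q2, q3, q4, q6, q7}. That leaves q5 unreachable — 1 in total.

1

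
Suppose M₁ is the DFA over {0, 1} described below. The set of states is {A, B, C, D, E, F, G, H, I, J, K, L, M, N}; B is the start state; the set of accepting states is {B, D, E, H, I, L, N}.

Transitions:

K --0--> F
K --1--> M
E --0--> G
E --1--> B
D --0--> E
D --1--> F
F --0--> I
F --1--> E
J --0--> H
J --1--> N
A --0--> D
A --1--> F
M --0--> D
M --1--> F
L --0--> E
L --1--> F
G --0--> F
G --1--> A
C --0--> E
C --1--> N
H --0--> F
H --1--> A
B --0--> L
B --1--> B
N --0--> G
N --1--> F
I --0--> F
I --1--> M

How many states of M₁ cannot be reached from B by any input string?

5

Starting at B and following transitions, the reachable set is {A, B, D, E, F, G, I, L, M}. That leaves C, H, J, K, N unreachable — 5 in total.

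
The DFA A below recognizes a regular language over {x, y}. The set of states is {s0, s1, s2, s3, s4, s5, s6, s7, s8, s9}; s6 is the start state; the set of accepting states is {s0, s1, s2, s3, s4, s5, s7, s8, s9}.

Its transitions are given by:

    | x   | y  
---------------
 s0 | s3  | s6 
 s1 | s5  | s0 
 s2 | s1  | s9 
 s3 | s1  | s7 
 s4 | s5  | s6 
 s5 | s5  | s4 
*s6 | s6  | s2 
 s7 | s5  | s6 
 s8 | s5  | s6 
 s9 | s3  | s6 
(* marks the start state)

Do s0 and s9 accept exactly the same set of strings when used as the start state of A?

States {s8} cannot be reached from the start state, so discard them.
Start with accepting vs non-accepting: {s0,s1,s2,s3,s4,s5,s7,s9} | {s6}.
Split {s0,s1,s2,s3,s4,s5,s7,s9} by δ(·,y) → {s0,s4,s7,s9} and {s1,s2,s3,s5}.
The partition is now stable with 3 blocks: {s0,s4,s7,s9} | {s6} | {s1,s2,s3,s5}.
s0 and s9 lie in the same block of the stable partition, so they are equivalent — no string distinguishes them.

Yes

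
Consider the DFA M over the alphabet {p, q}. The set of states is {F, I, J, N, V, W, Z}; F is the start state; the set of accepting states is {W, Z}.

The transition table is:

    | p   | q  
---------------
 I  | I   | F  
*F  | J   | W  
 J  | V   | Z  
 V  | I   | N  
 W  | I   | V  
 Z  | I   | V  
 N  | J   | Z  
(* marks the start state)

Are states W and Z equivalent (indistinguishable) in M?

Start with accepting vs non-accepting: {W,Z} | {F,I,J,N,V}.
Split {F,I,J,N,V} by δ(·,q) → {F,J,N} and {I,V}.
Split {F,J,N} by δ(·,p) → {F,N} and {J}.
The partition is now stable with 4 blocks: {W,Z} | {F,N} | {I,V} | {J}.
W and Z lie in the same block of the stable partition, so they are equivalent — no string distinguishes them.

Yes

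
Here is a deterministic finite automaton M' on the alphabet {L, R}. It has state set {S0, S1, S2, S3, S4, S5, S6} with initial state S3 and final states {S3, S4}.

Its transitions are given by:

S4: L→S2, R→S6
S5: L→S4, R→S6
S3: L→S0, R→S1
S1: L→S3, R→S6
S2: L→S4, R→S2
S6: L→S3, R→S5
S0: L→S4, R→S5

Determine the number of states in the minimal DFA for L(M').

P0 = {S3,S4} | {S0,S1,S2,S5,S6}.
No further refinement is possible. Final partition (2 blocks): {S3,S4} | {S0,S1,S2,S5,S6}.

2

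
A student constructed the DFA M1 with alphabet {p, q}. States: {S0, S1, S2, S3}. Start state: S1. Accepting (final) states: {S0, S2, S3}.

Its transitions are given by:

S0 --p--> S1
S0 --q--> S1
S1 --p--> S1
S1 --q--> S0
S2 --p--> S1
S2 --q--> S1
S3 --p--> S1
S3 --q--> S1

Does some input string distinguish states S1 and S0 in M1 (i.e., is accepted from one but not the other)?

Reachable states from the start: {S0,S1}. Unreachable: {S2,S3} — drop them.
Initial partition by acceptance: {S0} | {S1}.
No further refinement is possible. Final partition (2 blocks): {S0} | {S1}.
S1 and S0 end up in different blocks, so they are distinguishable. For instance, the string 'ε' is accepted from only S0.

Yes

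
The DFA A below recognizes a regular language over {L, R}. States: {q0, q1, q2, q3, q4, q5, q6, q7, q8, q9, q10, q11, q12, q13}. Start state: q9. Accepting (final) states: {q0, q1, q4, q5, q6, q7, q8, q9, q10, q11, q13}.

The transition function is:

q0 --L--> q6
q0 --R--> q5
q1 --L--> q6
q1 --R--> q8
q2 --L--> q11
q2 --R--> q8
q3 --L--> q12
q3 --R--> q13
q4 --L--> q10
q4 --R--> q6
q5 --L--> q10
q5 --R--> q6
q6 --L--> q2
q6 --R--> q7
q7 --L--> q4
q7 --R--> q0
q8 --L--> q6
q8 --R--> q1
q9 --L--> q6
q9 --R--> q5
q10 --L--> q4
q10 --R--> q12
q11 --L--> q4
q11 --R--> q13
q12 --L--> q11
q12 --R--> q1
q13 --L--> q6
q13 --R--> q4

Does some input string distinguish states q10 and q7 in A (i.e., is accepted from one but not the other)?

States {q3} cannot be reached from the start state, so discard them.
Start with accepting vs non-accepting: {q0,q1,q4,q5,q6,q7,q8,q9,q10,q11,q13} | {q2,q12}.
On input L, block {q0,q1,q4,q5,q6,q7,q8,q9,q10,q11,q13} splits into {q0,q1,q4,q5,q7,q8,q9,q10,q11,q13} and {q6}.
Split {q0,q1,q4,q5,q7,q8,q9,q10,q11,q13} by δ(·,L) → {q0,q1,q8,q9,q13} and {q4,q5,q7,q10,q11}.
On input R, block {q0,q1,q8,q9,q13} splits into {q0,q9,q13} and {q1,q8}.
Split {q4,q5,q7,q10,q11} by δ(·,R) → {q4,q5} and {q7,q11} and {q10}.
Stable partition: {q0,q9,q13} | {q2,q12} | {q6} | {q4,q5} | {q1,q8} | {q7,q11} | {q10} — 7 equivalence classes.
q10 and q7 end up in different blocks, so they are distinguishable. For instance, the string 'R' is accepted from only q7.

Yes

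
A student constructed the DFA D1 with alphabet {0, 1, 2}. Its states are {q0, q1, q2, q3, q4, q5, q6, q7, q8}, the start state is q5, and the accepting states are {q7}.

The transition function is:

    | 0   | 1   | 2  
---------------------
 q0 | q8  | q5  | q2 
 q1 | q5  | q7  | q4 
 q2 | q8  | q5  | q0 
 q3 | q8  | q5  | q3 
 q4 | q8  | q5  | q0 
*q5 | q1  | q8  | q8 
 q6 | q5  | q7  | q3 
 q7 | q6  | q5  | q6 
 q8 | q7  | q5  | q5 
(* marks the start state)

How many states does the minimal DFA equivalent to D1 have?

Initial partition by acceptance: {q7} | {q0,q1,q2,q3,q4,q5,q6,q8}.
Split {q0,q1,q2,q3,q4,q5,q6,q8} by δ(·,0) → {q0,q1,q2,q3,q4,q5,q6} and {q8}.
Refine {q0,q1,q2,q3,q4,q5,q6} on symbol 0: members go to different blocks, giving {q0,q2,q3,q4} and {q1,q5,q6}.
Split {q1,q5,q6} by δ(·,1) → {q1,q6} and {q5}.
The partition is now stable with 5 blocks: {q7} | {q0,q2,q3,q4} | {q8} | {q1,q6} | {q5}.

5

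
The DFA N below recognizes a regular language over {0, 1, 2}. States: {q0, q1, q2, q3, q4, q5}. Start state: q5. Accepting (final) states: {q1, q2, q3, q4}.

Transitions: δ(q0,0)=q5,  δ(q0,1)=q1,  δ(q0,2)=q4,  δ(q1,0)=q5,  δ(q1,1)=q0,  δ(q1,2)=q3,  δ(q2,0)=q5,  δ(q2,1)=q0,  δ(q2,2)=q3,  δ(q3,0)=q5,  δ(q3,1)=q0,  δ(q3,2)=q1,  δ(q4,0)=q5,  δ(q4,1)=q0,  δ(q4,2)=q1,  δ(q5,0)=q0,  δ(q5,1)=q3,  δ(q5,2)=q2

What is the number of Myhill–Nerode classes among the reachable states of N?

2

Every state is reachable, so we keep all 6.
P0 = {q1,q2,q3,q4} | {q0,q5}.
The partition is now stable with 2 blocks: {q1,q2,q3,q4} | {q0,q5}.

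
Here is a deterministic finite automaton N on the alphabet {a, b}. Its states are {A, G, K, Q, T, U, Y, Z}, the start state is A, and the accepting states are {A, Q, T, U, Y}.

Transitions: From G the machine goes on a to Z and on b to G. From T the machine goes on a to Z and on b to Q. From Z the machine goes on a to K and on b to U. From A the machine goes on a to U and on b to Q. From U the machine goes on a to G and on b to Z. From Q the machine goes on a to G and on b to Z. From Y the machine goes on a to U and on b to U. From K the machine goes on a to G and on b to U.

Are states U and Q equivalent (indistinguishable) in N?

Yes

Reachable states from the start: {A,G,K,Q,U,Z}. Unreachable: {T,Y} — drop them.
P0 = {A,Q,U} | {G,K,Z}.
On input a, block {A,Q,U} splits into {Q,U} and {A}.
On input b, block {G,K,Z} splits into {K,Z} and {G}.
Refine {K,Z} on symbol a: members go to different blocks, giving {K} and {Z}.
No further refinement is possible. Final partition (5 blocks): {Q,U} | {K} | {A} | {G} | {Z}.
U and Q lie in the same block of the stable partition, so they are equivalent — no string distinguishes them.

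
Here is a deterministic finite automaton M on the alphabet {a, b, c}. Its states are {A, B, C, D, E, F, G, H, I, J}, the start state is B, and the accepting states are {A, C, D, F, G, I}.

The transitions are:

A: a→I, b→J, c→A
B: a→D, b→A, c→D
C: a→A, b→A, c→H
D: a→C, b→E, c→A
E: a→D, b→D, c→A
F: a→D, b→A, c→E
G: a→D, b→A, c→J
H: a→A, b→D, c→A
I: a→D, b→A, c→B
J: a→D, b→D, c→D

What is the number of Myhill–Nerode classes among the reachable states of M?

3

First remove the unreachable states {F,G}; 8 states remain.
Start with accepting vs non-accepting: {A,C,D,I} | {B,E,H,J}.
Refine {A,C,D,I} on symbol b: members go to different blocks, giving {A,D} and {C,I}.
No further refinement is possible. Final partition (3 blocks): {A,D} | {B,E,H,J} | {C,I}.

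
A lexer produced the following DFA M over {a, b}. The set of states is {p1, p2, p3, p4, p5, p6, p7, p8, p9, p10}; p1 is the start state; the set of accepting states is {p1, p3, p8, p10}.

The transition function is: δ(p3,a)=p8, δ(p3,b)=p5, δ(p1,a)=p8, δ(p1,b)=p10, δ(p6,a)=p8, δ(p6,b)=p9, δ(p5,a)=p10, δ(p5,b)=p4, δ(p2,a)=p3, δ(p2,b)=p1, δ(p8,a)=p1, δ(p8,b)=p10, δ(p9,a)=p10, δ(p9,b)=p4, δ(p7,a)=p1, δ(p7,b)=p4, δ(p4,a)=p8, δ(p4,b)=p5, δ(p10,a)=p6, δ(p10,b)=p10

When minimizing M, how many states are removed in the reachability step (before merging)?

3

BFS from p1 reaches {p1, p4, p5, p6, p8, p9, p10}; the 3 state(s) p2, p3, p7 are never visited.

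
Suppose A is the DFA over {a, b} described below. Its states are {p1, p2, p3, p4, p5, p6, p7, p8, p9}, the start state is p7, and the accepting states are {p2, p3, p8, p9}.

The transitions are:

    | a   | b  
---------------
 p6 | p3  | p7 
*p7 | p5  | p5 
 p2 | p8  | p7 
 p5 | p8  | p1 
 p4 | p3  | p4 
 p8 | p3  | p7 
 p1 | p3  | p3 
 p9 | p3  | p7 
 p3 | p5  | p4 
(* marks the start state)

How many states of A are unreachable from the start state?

3

Starting at p7 and following transitions, the reachable set is {p1, p3, p4, p5, p7, p8}. That leaves p2, p6, p9 unreachable — 3 in total.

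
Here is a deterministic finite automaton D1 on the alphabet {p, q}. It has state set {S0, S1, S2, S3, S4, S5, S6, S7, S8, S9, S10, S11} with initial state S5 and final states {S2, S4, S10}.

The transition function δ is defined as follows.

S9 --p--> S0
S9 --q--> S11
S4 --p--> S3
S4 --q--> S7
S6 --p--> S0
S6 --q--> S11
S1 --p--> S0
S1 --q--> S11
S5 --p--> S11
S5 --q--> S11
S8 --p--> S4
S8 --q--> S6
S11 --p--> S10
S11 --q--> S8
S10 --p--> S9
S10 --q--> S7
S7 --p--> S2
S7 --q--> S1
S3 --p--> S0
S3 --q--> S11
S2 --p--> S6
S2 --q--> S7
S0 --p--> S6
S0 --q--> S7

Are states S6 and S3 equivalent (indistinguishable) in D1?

All states are reachable from the start state.
Start with accepting vs non-accepting: {S2,S4,S10} | {S0,S1,S3,S5,S6,S7,S8,S9,S11}.
Split {S0,S1,S3,S5,S6,S7,S8,S9,S11} by δ(·,p) → {S0,S1,S3,S5,S6,S9} and {S7,S8,S11}.
Refine {S0,S1,S3,S5,S6,S9} on symbol p: members go to different blocks, giving {S0,S1,S3,S6,S9} and {S5}.
On input q, block {S7,S8,S11} splits into {S7,S8} and {S11}.
Split {S0,S1,S3,S6,S9} by δ(·,q) → {S1,S3,S6,S9} and {S0}.
No further refinement is possible. Final partition (6 blocks): {S2,S4,S10} | {S1,S3,S6,S9} | {S7,S8} | {S5} | {S11} | {S0}.
S6 and S3 lie in the same block of the stable partition, so they are equivalent — no string distinguishes them.

Yes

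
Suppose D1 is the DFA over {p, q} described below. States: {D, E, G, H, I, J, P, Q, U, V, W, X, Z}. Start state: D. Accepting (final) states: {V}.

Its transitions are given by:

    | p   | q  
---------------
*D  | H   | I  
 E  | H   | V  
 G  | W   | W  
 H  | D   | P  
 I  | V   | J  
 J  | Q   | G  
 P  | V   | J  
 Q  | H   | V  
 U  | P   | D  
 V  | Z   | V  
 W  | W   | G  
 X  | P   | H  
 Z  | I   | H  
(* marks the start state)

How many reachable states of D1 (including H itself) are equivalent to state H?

2

First remove the unreachable states {E,U,X}; 10 states remain.
P0 = {V} | {D,G,H,I,J,P,Q,W,Z}.
Split {D,G,H,I,J,P,Q,W,Z} by δ(·,p) → {D,G,H,J,Q,W,Z} and {I,P}.
Refine {D,G,H,J,Q,W,Z} on symbol p: members go to different blocks, giving {D,G,H,J,Q,W} and {Z}.
On input q, block {D,G,H,J,Q,W} splits into {G,J,W} and {D,H} and {Q}.
Split {G,J,W} by δ(·,p) → {G,W} and {J}.
Stable partition: {V} | {G,W} | {I,P} | {Z} | {D,H} | {Q} | {J} — 7 equivalence classes.
State H belongs to the block {D,H}, which has 2 states.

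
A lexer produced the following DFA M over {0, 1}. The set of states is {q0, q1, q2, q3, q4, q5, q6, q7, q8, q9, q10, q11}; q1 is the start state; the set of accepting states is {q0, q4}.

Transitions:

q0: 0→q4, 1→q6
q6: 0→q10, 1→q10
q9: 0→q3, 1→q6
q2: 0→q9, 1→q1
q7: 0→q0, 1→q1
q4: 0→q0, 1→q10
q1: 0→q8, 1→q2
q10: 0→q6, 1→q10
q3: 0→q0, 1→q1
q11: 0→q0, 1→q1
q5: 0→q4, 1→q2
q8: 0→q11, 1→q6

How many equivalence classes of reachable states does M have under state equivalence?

5

States {q5,q7} cannot be reached from the start state, so discard them.
Initial partition by acceptance: {q0,q4} | {q1,q2,q3,q6,q8,q9,q10,q11}.
Split {q1,q2,q3,q6,q8,q9,q10,q11} by δ(·,0) → {q1,q2,q6,q8,q9,q10} and {q3,q11}.
Refine {q1,q2,q6,q8,q9,q10} on symbol 0: members go to different blocks, giving {q1,q2,q6,q10} and {q8,q9}.
Refine {q1,q2,q6,q10} on symbol 0: members go to different blocks, giving {q1,q2} and {q6,q10}.
The partition is now stable with 5 blocks: {q0,q4} | {q1,q2} | {q3,q11} | {q8,q9} | {q6,q10}.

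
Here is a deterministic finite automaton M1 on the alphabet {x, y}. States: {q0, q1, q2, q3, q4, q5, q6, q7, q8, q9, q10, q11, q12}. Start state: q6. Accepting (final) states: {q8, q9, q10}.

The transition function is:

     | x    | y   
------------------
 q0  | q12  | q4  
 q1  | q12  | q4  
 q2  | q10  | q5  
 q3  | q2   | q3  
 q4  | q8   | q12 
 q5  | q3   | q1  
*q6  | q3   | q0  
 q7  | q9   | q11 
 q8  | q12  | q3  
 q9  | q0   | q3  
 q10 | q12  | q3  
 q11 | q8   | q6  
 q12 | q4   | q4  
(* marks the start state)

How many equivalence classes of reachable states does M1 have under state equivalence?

7

Reachable states from the start: {q0,q1,q2,q3,q4,q5,q6,q8,q10,q12}. Unreachable: {q7,q9,q11} — drop them.
Start with accepting vs non-accepting: {q8,q10} | {q0,q1,q2,q3,q4,q5,q6,q12}.
Split {q0,q1,q2,q3,q4,q5,q6,q12} by δ(·,x) → {q0,q1,q3,q5,q6,q12} and {q2,q4}.
Split {q0,q1,q3,q5,q6,q12} by δ(·,x) → {q0,q1,q5,q6} and {q3,q12}.
Refine {q0,q1,q5,q6} on symbol y: members go to different blocks, giving {q0,q1} and {q5,q6}.
Refine {q2,q4} on symbol y: members go to different blocks, giving {q2} and {q4}.
On input x, block {q3,q12} splits into {q3} and {q12}.
Stable partition: {q8,q10} | {q0,q1} | {q2} | {q3} | {q5,q6} | {q4} | {q12} — 7 equivalence classes.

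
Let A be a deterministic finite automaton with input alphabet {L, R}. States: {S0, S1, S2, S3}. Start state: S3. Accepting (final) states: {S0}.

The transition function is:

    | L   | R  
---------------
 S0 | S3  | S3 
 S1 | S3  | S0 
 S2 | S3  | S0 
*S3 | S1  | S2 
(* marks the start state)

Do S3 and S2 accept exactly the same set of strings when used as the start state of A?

Every state is reachable, so we keep all 4.
Start with accepting vs non-accepting: {S0} | {S1,S2,S3}.
On input R, block {S1,S2,S3} splits into {S1,S2} and {S3}.
The partition is now stable with 3 blocks: {S0} | {S1,S2} | {S3}.
S3 and S2 end up in different blocks, so they are distinguishable. For instance, the string 'R' is accepted from only S2.

No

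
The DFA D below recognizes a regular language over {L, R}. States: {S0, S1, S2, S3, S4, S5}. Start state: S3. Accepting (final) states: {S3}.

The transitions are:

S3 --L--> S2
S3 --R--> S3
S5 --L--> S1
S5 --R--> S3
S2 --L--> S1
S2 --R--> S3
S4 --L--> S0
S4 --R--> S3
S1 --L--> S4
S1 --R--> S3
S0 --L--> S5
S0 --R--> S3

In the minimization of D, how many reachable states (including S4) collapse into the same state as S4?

Every state is reachable, so we keep all 6.
Start with accepting vs non-accepting: {S3} | {S0,S1,S2,S4,S5}.
Stable partition: {S3} | {S0,S1,S2,S4,S5} — 2 equivalence classes.
State S4 belongs to the block {S0,S1,S2,S4,S5}, which has 5 states.

5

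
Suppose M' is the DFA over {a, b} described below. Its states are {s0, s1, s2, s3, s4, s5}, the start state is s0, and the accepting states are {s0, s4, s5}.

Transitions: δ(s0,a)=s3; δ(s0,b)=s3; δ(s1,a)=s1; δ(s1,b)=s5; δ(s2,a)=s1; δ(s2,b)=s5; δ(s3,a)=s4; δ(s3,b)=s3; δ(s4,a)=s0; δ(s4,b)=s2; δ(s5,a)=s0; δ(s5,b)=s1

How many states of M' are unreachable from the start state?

A breadth-first search from the start state visits every state.

0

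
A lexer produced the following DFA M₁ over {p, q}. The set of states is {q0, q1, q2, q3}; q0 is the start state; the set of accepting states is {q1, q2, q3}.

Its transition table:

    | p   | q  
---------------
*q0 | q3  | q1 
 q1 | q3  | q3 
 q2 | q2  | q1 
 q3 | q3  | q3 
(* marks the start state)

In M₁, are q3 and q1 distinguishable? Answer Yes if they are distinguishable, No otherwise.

States {q2} cannot be reached from the start state, so discard them.
Start with accepting vs non-accepting: {q1,q3} | {q0}.
The partition is now stable with 2 blocks: {q1,q3} | {q0}.
q3 and q1 lie in the same block of the stable partition, so they are equivalent — no string distinguishes them.

No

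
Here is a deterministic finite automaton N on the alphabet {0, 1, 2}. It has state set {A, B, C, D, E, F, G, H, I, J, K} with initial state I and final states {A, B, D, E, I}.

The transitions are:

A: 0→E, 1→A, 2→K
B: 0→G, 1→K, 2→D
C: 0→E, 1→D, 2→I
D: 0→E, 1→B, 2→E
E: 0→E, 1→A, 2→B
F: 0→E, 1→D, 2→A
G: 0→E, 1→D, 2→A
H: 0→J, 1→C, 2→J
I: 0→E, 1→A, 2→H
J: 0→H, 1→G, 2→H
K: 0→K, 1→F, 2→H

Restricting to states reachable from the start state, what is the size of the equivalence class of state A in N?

Every state is reachable, so we keep all 11.
P0 = {A,B,D,E,I} | {C,F,G,H,J,K}.
On input 0, block {A,B,D,E,I} splits into {A,D,E,I} and {B}.
On input 1, block {A,D,E,I} splits into {A,E,I} and {D}.
Split {A,E,I} by δ(·,2) → {A,I} and {E}.
Refine {C,F,G,H,J,K} on symbol 0: members go to different blocks, giving {C,F,G} and {H,J,K}.
Stable partition: {A,I} | {C,F,G} | {B} | {D} | {E} | {H,J,K} — 6 equivalence classes.
The equivalence class containing A is {A,I}, of size 2.

2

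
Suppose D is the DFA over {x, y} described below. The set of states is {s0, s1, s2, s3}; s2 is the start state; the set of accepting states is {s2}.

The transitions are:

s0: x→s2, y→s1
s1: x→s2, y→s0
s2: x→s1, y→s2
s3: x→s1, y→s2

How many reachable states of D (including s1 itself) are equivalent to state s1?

2

States {s3} cannot be reached from the start state, so discard them.
Initial partition by acceptance: {s2} | {s0,s1}.
No further refinement is possible. Final partition (2 blocks): {s2} | {s0,s1}.
The equivalence class containing s1 is {s0,s1}, of size 2.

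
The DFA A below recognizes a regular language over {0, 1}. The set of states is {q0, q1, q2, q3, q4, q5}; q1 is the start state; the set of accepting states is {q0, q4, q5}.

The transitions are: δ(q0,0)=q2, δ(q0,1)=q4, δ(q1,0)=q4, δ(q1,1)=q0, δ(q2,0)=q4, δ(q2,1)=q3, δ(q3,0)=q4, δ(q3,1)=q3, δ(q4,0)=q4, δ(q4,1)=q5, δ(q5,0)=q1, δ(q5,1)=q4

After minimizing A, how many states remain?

Initial partition by acceptance: {q0,q4,q5} | {q1,q2,q3}.
Refine {q0,q4,q5} on symbol 0: members go to different blocks, giving {q0,q5} and {q4}.
Split {q1,q2,q3} by δ(·,1) → {q2,q3} and {q1}.
Split {q0,q5} by δ(·,0) → {q0} and {q5}.
Stable partition: {q0} | {q2,q3} | {q4} | {q1} | {q5} — 5 equivalence classes.

5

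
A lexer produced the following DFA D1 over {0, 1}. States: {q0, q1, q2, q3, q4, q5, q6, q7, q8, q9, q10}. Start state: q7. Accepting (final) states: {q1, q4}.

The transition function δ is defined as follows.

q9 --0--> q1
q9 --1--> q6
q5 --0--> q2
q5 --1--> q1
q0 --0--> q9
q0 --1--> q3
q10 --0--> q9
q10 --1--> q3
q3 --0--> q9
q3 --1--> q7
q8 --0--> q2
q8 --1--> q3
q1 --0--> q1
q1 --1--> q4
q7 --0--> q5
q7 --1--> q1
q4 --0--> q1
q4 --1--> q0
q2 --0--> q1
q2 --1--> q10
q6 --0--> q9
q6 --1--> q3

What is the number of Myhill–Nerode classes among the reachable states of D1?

7

Reachable states from the start: {q0,q1,q2,q3,q4,q5,q6,q7,q9,q10}. Unreachable: {q8} — drop them.
Initial partition by acceptance: {q1,q4} | {q0,q2,q3,q5,q6,q7,q9,q10}.
On input 1, block {q1,q4} splits into {q1} and {q4}.
On input 0, block {q0,q2,q3,q5,q6,q7,q9,q10} splits into {q0,q3,q5,q6,q7,q10} and {q2,q9}.
On input 0, block {q0,q3,q5,q6,q7,q10} splits into {q0,q3,q5,q6,q10} and {q7}.
On input 1, block {q0,q3,q5,q6,q10} splits into {q0,q6,q10} and {q3} and {q5}.
Stable partition: {q1} | {q0,q6,q10} | {q4} | {q2,q9} | {q7} | {q3} | {q5} — 7 equivalence classes.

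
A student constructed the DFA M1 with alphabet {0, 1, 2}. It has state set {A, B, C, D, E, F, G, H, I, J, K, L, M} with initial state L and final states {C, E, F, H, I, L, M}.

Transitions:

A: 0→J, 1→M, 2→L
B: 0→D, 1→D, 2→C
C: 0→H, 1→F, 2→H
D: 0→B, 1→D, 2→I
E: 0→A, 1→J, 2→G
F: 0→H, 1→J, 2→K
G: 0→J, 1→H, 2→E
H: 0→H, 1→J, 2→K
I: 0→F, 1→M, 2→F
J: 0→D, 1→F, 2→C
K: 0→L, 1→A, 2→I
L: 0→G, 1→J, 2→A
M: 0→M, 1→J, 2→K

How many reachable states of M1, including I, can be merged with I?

Start with accepting vs non-accepting: {C,E,F,H,I,L,M} | {A,B,D,G,J,K}.
Refine {C,E,F,H,I,L,M} on symbol 0: members go to different blocks, giving {C,F,H,I,M} and {E,L}.
Split {C,F,H,I,M} by δ(·,1) → {F,H,M} and {C,I}.
Split {A,B,D,G,J,K} by δ(·,0) → {A,B,D,G,J} and {K}.
Refine {A,B,D,G,J} on symbol 1: members go to different blocks, giving {A,G,J} and {B,D}.
On input 0, block {A,G,J} splits into {A,G} and {J}.
Stable partition: {F,H,M} | {A,G} | {E,L} | {C,I} | {K} | {B,D} | {J} — 7 equivalence classes.
The equivalence class containing I is {C,I}, of size 2.

2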